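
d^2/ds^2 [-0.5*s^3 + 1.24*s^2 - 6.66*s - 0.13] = 2.48 - 3.0*s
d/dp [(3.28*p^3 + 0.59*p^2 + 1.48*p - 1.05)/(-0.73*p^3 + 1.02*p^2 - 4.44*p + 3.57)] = (3.7763*p^4 - 26.9656*p^3 + 28.7001*p^2 + 6.3546*p + 0.621599999999999)/(0.5329*p^6 - 1.4892*p^5 + 7.5228*p^4 - 14.2698*p^3 + 26.9964*p^2 - 31.7016*p + 12.7449)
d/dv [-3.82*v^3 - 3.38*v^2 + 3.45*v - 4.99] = -11.46*v^2 - 6.76*v + 3.45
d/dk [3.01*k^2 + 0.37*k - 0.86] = 6.02*k + 0.37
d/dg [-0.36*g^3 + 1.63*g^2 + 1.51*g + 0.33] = -1.08*g^2 + 3.26*g + 1.51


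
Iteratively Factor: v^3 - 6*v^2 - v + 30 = (v - 5)*(v^2 - v - 6) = (v - 5)*(v - 3)*(v + 2)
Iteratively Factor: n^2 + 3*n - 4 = (n + 4)*(n - 1)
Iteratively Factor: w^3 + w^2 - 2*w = (w - 1)*(w^2 + 2*w) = (w - 1)*(w + 2)*(w)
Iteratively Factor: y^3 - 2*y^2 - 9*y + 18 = (y + 3)*(y^2 - 5*y + 6) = (y - 2)*(y + 3)*(y - 3)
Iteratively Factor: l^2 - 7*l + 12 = (l - 4)*(l - 3)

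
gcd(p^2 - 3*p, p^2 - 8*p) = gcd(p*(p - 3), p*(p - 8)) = p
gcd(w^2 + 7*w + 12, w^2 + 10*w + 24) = w + 4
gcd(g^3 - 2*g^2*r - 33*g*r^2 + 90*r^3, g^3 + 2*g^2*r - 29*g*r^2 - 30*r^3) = -g^2 - g*r + 30*r^2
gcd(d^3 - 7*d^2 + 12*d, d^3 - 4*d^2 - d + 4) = d - 4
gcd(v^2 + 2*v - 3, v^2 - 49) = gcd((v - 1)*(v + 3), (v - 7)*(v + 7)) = 1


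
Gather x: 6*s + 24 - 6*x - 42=6*s - 6*x - 18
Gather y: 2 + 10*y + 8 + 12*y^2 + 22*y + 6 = 12*y^2 + 32*y + 16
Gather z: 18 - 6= 12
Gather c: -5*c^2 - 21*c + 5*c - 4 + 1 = -5*c^2 - 16*c - 3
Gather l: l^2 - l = l^2 - l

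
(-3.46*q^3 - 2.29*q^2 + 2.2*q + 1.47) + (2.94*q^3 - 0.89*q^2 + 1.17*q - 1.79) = -0.52*q^3 - 3.18*q^2 + 3.37*q - 0.32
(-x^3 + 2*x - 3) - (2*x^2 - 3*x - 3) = -x^3 - 2*x^2 + 5*x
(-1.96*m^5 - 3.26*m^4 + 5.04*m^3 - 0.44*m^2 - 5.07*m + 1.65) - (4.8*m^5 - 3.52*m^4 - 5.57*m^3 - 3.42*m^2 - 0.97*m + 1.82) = -6.76*m^5 + 0.26*m^4 + 10.61*m^3 + 2.98*m^2 - 4.1*m - 0.17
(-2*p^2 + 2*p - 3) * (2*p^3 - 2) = -4*p^5 + 4*p^4 - 6*p^3 + 4*p^2 - 4*p + 6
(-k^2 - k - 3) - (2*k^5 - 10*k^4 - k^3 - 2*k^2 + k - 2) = -2*k^5 + 10*k^4 + k^3 + k^2 - 2*k - 1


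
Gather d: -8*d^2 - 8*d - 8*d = -8*d^2 - 16*d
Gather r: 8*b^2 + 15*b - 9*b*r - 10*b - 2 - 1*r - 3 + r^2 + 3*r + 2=8*b^2 + 5*b + r^2 + r*(2 - 9*b) - 3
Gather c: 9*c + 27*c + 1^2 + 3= 36*c + 4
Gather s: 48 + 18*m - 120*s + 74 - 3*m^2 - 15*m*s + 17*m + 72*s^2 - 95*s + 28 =-3*m^2 + 35*m + 72*s^2 + s*(-15*m - 215) + 150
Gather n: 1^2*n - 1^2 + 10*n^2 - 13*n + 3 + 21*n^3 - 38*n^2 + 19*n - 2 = 21*n^3 - 28*n^2 + 7*n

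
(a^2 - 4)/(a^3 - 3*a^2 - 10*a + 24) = (a + 2)/(a^2 - a - 12)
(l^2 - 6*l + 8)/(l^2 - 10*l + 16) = (l - 4)/(l - 8)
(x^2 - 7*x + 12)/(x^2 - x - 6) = (x - 4)/(x + 2)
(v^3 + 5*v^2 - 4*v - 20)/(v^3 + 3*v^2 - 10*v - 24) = (v^2 + 3*v - 10)/(v^2 + v - 12)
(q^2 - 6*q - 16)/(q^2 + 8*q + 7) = (q^2 - 6*q - 16)/(q^2 + 8*q + 7)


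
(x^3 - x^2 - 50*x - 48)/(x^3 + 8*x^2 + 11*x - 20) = (x^3 - x^2 - 50*x - 48)/(x^3 + 8*x^2 + 11*x - 20)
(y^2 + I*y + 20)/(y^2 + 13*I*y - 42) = (y^2 + I*y + 20)/(y^2 + 13*I*y - 42)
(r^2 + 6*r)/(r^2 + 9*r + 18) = r/(r + 3)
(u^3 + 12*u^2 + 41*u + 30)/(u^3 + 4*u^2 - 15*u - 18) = (u + 5)/(u - 3)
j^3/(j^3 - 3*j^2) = j/(j - 3)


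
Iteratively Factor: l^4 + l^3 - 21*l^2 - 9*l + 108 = (l - 3)*(l^3 + 4*l^2 - 9*l - 36) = (l - 3)*(l + 3)*(l^2 + l - 12) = (l - 3)^2*(l + 3)*(l + 4)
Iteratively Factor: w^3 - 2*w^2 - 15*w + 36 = (w - 3)*(w^2 + w - 12) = (w - 3)^2*(w + 4)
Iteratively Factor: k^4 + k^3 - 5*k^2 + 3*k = (k - 1)*(k^3 + 2*k^2 - 3*k) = (k - 1)^2*(k^2 + 3*k) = k*(k - 1)^2*(k + 3)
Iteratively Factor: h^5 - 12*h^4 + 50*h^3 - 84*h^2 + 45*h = (h - 1)*(h^4 - 11*h^3 + 39*h^2 - 45*h) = (h - 3)*(h - 1)*(h^3 - 8*h^2 + 15*h) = (h - 3)^2*(h - 1)*(h^2 - 5*h) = (h - 5)*(h - 3)^2*(h - 1)*(h)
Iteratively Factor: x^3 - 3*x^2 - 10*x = (x + 2)*(x^2 - 5*x) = (x - 5)*(x + 2)*(x)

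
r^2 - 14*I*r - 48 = (r - 8*I)*(r - 6*I)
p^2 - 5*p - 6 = (p - 6)*(p + 1)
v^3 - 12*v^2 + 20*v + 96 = (v - 8)*(v - 6)*(v + 2)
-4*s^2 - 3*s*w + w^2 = (-4*s + w)*(s + w)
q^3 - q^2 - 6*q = q*(q - 3)*(q + 2)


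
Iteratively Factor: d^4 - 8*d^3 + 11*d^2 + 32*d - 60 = (d - 2)*(d^3 - 6*d^2 - d + 30) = (d - 5)*(d - 2)*(d^2 - d - 6) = (d - 5)*(d - 2)*(d + 2)*(d - 3)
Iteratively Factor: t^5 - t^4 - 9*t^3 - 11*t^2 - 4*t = (t)*(t^4 - t^3 - 9*t^2 - 11*t - 4) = t*(t - 4)*(t^3 + 3*t^2 + 3*t + 1) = t*(t - 4)*(t + 1)*(t^2 + 2*t + 1) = t*(t - 4)*(t + 1)^2*(t + 1)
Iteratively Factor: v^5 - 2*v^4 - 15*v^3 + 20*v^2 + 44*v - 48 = (v + 3)*(v^4 - 5*v^3 + 20*v - 16) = (v + 2)*(v + 3)*(v^3 - 7*v^2 + 14*v - 8) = (v - 2)*(v + 2)*(v + 3)*(v^2 - 5*v + 4) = (v - 2)*(v - 1)*(v + 2)*(v + 3)*(v - 4)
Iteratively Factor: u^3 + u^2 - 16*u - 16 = (u + 4)*(u^2 - 3*u - 4) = (u - 4)*(u + 4)*(u + 1)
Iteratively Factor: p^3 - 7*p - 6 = (p - 3)*(p^2 + 3*p + 2) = (p - 3)*(p + 2)*(p + 1)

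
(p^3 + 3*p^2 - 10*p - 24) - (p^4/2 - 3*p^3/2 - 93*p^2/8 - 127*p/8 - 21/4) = -p^4/2 + 5*p^3/2 + 117*p^2/8 + 47*p/8 - 75/4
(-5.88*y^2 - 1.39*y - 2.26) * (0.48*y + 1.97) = -2.8224*y^3 - 12.2508*y^2 - 3.8231*y - 4.4522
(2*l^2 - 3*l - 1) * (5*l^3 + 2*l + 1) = 10*l^5 - 15*l^4 - l^3 - 4*l^2 - 5*l - 1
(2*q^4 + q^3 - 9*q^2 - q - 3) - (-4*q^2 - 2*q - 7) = 2*q^4 + q^3 - 5*q^2 + q + 4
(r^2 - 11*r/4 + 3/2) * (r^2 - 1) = r^4 - 11*r^3/4 + r^2/2 + 11*r/4 - 3/2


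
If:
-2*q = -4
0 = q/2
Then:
No Solution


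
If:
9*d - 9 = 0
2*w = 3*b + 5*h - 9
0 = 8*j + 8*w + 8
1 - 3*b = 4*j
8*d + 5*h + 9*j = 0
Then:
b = 67/33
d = 1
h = 38/55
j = -14/11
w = 3/11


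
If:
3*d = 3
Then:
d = 1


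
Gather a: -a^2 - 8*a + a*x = -a^2 + a*(x - 8)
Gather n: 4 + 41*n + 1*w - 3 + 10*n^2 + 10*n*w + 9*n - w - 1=10*n^2 + n*(10*w + 50)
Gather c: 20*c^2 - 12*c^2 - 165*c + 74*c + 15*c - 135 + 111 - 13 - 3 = 8*c^2 - 76*c - 40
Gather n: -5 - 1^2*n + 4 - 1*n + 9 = 8 - 2*n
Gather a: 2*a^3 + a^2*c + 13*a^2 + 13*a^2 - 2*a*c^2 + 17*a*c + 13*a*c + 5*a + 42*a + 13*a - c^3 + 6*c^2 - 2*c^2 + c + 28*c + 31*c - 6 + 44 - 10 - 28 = 2*a^3 + a^2*(c + 26) + a*(-2*c^2 + 30*c + 60) - c^3 + 4*c^2 + 60*c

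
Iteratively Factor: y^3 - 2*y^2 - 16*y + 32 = (y - 4)*(y^2 + 2*y - 8) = (y - 4)*(y + 4)*(y - 2)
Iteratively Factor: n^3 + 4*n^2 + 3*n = (n + 3)*(n^2 + n) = (n + 1)*(n + 3)*(n)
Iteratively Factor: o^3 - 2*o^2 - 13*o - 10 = (o + 2)*(o^2 - 4*o - 5) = (o - 5)*(o + 2)*(o + 1)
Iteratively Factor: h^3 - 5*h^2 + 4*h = (h - 4)*(h^2 - h) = (h - 4)*(h - 1)*(h)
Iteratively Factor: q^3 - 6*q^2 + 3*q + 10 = (q + 1)*(q^2 - 7*q + 10) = (q - 2)*(q + 1)*(q - 5)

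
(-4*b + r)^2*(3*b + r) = 48*b^3 - 8*b^2*r - 5*b*r^2 + r^3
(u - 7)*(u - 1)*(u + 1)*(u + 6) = u^4 - u^3 - 43*u^2 + u + 42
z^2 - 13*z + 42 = (z - 7)*(z - 6)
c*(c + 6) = c^2 + 6*c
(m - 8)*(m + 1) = m^2 - 7*m - 8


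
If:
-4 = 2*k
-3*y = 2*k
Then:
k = -2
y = 4/3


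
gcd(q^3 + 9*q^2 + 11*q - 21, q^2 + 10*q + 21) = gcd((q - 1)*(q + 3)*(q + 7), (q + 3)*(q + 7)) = q^2 + 10*q + 21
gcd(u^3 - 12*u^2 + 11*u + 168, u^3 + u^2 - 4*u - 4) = 1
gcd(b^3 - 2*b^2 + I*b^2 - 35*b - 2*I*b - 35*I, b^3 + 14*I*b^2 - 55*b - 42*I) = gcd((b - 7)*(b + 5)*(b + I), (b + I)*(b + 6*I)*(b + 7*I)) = b + I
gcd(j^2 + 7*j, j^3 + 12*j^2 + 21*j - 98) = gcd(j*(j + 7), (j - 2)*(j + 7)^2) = j + 7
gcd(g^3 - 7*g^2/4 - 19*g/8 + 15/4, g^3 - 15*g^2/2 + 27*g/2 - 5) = g - 2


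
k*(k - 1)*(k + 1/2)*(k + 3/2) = k^4 + k^3 - 5*k^2/4 - 3*k/4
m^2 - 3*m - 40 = (m - 8)*(m + 5)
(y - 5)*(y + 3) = y^2 - 2*y - 15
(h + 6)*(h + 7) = h^2 + 13*h + 42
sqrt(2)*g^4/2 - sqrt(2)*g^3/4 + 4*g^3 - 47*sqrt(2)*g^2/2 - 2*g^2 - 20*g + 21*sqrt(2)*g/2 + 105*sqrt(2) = (g - 5/2)*(g - 3*sqrt(2))*(g + 7*sqrt(2))*(sqrt(2)*g/2 + sqrt(2))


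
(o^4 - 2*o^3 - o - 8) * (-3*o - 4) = -3*o^5 + 2*o^4 + 8*o^3 + 3*o^2 + 28*o + 32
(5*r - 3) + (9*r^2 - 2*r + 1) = 9*r^2 + 3*r - 2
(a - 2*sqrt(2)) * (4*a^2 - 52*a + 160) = 4*a^3 - 52*a^2 - 8*sqrt(2)*a^2 + 104*sqrt(2)*a + 160*a - 320*sqrt(2)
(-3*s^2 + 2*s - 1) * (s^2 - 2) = -3*s^4 + 2*s^3 + 5*s^2 - 4*s + 2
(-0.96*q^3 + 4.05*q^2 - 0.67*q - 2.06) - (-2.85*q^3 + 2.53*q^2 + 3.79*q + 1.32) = 1.89*q^3 + 1.52*q^2 - 4.46*q - 3.38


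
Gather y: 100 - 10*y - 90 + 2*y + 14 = 24 - 8*y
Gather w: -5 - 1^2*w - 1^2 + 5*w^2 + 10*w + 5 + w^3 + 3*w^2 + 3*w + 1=w^3 + 8*w^2 + 12*w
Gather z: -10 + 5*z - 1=5*z - 11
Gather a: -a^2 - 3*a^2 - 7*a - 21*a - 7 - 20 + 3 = -4*a^2 - 28*a - 24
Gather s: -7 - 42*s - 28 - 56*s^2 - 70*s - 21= -56*s^2 - 112*s - 56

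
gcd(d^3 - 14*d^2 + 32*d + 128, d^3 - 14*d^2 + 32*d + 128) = d^3 - 14*d^2 + 32*d + 128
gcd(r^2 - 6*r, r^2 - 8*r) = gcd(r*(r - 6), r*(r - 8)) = r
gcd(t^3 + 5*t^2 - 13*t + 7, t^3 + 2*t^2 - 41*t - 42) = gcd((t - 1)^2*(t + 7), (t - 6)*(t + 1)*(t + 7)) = t + 7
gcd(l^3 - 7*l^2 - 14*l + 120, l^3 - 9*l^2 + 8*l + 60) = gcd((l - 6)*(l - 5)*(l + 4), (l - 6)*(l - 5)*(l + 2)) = l^2 - 11*l + 30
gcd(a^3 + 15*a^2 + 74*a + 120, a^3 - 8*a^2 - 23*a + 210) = a + 5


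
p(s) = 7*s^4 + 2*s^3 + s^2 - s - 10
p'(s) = 28*s^3 + 6*s^2 + 2*s - 1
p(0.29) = -10.11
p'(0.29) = 0.77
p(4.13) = 2180.38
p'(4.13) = 2082.06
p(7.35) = 21259.82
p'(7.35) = 11455.67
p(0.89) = -4.30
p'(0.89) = 25.27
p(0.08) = -10.07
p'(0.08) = -0.79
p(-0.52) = -8.98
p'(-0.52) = -4.35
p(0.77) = -6.80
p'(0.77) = 16.88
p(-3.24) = 707.11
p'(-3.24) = -896.84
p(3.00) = 617.00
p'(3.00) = 815.00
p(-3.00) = 515.00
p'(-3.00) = -709.00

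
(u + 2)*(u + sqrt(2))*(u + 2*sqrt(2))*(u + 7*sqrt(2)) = u^4 + 2*u^3 + 10*sqrt(2)*u^3 + 20*sqrt(2)*u^2 + 46*u^2 + 28*sqrt(2)*u + 92*u + 56*sqrt(2)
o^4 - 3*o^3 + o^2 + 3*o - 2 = (o - 2)*(o - 1)^2*(o + 1)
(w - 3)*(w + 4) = w^2 + w - 12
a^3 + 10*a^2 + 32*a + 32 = (a + 2)*(a + 4)^2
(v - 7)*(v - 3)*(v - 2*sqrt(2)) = v^3 - 10*v^2 - 2*sqrt(2)*v^2 + 21*v + 20*sqrt(2)*v - 42*sqrt(2)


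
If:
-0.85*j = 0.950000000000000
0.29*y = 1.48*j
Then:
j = -1.12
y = -5.70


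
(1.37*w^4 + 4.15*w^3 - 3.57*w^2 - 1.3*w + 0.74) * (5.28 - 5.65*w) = -7.7405*w^5 - 16.2139*w^4 + 42.0825*w^3 - 11.5046*w^2 - 11.045*w + 3.9072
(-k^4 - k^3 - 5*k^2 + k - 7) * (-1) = k^4 + k^3 + 5*k^2 - k + 7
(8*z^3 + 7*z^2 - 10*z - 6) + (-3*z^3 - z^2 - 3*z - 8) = 5*z^3 + 6*z^2 - 13*z - 14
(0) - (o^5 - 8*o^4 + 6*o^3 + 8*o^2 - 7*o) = -o^5 + 8*o^4 - 6*o^3 - 8*o^2 + 7*o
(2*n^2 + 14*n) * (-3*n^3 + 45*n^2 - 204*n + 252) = -6*n^5 + 48*n^4 + 222*n^3 - 2352*n^2 + 3528*n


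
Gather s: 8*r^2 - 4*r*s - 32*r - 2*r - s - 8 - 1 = 8*r^2 - 34*r + s*(-4*r - 1) - 9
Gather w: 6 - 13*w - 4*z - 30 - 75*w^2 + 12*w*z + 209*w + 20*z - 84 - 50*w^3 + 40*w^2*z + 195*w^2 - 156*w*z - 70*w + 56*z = -50*w^3 + w^2*(40*z + 120) + w*(126 - 144*z) + 72*z - 108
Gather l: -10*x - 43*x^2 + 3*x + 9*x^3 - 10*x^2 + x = 9*x^3 - 53*x^2 - 6*x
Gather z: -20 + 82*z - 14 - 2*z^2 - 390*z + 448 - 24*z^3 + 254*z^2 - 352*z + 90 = -24*z^3 + 252*z^2 - 660*z + 504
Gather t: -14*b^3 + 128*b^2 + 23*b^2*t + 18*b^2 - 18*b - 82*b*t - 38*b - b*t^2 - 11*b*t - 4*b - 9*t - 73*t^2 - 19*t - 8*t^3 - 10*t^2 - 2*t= -14*b^3 + 146*b^2 - 60*b - 8*t^3 + t^2*(-b - 83) + t*(23*b^2 - 93*b - 30)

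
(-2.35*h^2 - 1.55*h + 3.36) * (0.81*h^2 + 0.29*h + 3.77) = -1.9035*h^4 - 1.937*h^3 - 6.5874*h^2 - 4.8691*h + 12.6672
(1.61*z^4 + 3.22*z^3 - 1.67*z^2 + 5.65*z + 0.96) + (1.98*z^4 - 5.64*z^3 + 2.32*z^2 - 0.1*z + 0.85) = 3.59*z^4 - 2.42*z^3 + 0.65*z^2 + 5.55*z + 1.81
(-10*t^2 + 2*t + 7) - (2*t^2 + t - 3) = -12*t^2 + t + 10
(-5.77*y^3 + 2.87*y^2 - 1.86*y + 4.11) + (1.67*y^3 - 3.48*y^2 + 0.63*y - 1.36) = -4.1*y^3 - 0.61*y^2 - 1.23*y + 2.75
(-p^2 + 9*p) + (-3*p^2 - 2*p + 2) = -4*p^2 + 7*p + 2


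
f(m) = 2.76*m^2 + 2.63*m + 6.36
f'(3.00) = 19.19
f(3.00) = 39.09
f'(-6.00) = -30.49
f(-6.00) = 89.94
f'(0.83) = 7.21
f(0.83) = 10.44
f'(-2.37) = -10.45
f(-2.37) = 15.63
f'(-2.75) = -12.55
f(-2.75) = 20.00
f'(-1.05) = -3.17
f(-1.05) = 6.64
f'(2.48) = 16.32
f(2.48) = 29.86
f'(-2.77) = -12.66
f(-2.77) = 20.25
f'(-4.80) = -23.87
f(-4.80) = 57.33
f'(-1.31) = -4.60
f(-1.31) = 7.65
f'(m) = 5.52*m + 2.63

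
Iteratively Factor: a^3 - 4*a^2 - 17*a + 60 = (a + 4)*(a^2 - 8*a + 15) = (a - 5)*(a + 4)*(a - 3)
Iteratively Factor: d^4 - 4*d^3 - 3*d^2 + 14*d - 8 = (d - 1)*(d^3 - 3*d^2 - 6*d + 8) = (d - 1)*(d + 2)*(d^2 - 5*d + 4) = (d - 1)^2*(d + 2)*(d - 4)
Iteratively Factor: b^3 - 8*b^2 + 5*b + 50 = (b - 5)*(b^2 - 3*b - 10) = (b - 5)*(b + 2)*(b - 5)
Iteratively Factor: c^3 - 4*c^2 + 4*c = (c)*(c^2 - 4*c + 4) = c*(c - 2)*(c - 2)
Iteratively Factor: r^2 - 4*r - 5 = (r + 1)*(r - 5)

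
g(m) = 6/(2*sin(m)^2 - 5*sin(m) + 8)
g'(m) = 6*(-4*sin(m)*cos(m) + 5*cos(m))/(2*sin(m)^2 - 5*sin(m) + 8)^2 = 6*(5 - 4*sin(m))*cos(m)/(-5*sin(m) - cos(2*m) + 9)^2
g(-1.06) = 0.43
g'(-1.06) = 0.13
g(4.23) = 0.43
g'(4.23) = -0.12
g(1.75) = 1.20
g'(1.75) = -0.05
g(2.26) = 1.13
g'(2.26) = -0.26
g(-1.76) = 0.40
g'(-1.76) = -0.05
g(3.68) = 0.54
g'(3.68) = -0.30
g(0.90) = 1.13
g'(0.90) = 0.25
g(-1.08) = 0.43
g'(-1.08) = 0.12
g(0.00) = 0.75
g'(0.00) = 0.47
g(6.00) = 0.63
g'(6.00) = 0.39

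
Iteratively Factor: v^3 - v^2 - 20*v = (v - 5)*(v^2 + 4*v) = v*(v - 5)*(v + 4)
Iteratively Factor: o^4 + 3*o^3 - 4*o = (o)*(o^3 + 3*o^2 - 4) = o*(o - 1)*(o^2 + 4*o + 4) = o*(o - 1)*(o + 2)*(o + 2)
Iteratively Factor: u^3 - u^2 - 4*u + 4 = (u - 2)*(u^2 + u - 2) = (u - 2)*(u + 2)*(u - 1)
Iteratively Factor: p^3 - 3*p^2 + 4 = (p + 1)*(p^2 - 4*p + 4) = (p - 2)*(p + 1)*(p - 2)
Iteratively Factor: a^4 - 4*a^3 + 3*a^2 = (a - 1)*(a^3 - 3*a^2) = (a - 3)*(a - 1)*(a^2) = a*(a - 3)*(a - 1)*(a)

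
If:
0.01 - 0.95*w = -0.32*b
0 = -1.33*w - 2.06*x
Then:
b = -4.59821428571429*x - 0.03125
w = -1.54887218045113*x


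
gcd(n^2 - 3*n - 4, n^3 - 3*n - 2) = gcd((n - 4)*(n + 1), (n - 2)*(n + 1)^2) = n + 1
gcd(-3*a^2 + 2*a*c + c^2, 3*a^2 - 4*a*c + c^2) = a - c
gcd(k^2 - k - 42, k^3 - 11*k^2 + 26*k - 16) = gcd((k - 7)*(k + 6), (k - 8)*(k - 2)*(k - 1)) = 1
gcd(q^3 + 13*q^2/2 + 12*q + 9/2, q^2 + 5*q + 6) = q + 3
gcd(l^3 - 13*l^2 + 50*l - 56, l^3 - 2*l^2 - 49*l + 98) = l^2 - 9*l + 14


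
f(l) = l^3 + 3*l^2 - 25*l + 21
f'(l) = 3*l^2 + 6*l - 25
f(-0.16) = 25.07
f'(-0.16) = -25.88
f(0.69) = 5.51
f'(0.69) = -19.43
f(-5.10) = 93.88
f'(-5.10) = 22.43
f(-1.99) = 74.75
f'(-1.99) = -25.06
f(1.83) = -8.57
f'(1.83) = -3.97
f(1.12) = -1.83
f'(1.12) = -14.52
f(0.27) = 14.49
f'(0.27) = -23.16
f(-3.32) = 100.47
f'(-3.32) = -11.85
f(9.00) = 768.00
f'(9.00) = 272.00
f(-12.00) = -975.00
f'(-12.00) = 335.00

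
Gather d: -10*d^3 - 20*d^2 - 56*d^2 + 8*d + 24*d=-10*d^3 - 76*d^2 + 32*d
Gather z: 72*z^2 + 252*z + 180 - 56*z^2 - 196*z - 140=16*z^2 + 56*z + 40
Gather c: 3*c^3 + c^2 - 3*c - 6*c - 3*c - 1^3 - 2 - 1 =3*c^3 + c^2 - 12*c - 4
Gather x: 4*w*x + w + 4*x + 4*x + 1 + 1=w + x*(4*w + 8) + 2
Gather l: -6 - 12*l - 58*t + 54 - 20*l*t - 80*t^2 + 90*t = l*(-20*t - 12) - 80*t^2 + 32*t + 48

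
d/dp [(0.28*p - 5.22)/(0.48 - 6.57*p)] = (16.39728 - 224.43777*p)/(6.57*p - 0.48)^3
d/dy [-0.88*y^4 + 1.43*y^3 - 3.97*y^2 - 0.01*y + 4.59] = -3.52*y^3 + 4.29*y^2 - 7.94*y - 0.01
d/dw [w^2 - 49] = 2*w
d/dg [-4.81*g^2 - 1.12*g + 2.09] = -9.62*g - 1.12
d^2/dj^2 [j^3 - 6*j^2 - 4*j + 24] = 6*j - 12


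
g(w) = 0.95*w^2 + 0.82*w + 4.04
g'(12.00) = 23.62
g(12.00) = 150.68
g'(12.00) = 23.62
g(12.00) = 150.68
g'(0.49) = 1.75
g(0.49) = 4.67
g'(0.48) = 1.73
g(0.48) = 4.65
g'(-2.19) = -3.34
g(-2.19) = 6.80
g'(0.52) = 1.81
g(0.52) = 4.72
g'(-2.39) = -3.72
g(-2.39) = 7.51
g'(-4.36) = -7.46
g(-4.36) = 18.52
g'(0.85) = 2.44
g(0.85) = 5.42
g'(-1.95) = -2.88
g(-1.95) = 6.05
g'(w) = 1.9*w + 0.82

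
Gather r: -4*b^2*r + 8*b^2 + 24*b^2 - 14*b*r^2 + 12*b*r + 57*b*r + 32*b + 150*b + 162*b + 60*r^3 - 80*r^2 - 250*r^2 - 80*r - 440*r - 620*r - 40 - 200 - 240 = 32*b^2 + 344*b + 60*r^3 + r^2*(-14*b - 330) + r*(-4*b^2 + 69*b - 1140) - 480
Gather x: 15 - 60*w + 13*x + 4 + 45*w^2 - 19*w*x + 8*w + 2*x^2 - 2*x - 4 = 45*w^2 - 52*w + 2*x^2 + x*(11 - 19*w) + 15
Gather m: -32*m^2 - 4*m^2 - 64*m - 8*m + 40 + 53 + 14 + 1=-36*m^2 - 72*m + 108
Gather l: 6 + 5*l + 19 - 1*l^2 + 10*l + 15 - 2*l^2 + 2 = -3*l^2 + 15*l + 42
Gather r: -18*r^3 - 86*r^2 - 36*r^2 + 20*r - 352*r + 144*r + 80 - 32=-18*r^3 - 122*r^2 - 188*r + 48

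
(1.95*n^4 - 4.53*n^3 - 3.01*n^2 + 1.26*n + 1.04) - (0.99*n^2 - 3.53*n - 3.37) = 1.95*n^4 - 4.53*n^3 - 4.0*n^2 + 4.79*n + 4.41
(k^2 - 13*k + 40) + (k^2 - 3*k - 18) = 2*k^2 - 16*k + 22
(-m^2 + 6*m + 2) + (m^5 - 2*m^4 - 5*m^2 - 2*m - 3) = m^5 - 2*m^4 - 6*m^2 + 4*m - 1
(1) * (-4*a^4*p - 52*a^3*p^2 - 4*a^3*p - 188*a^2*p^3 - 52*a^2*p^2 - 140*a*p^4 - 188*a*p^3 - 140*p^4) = -4*a^4*p - 52*a^3*p^2 - 4*a^3*p - 188*a^2*p^3 - 52*a^2*p^2 - 140*a*p^4 - 188*a*p^3 - 140*p^4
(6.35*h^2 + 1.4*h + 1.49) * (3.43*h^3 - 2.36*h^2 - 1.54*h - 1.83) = 21.7805*h^5 - 10.184*h^4 - 7.9723*h^3 - 17.2929*h^2 - 4.8566*h - 2.7267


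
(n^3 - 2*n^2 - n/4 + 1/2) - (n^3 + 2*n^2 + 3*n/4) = -4*n^2 - n + 1/2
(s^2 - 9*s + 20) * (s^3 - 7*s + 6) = s^5 - 9*s^4 + 13*s^3 + 69*s^2 - 194*s + 120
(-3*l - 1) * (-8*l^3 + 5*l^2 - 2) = 24*l^4 - 7*l^3 - 5*l^2 + 6*l + 2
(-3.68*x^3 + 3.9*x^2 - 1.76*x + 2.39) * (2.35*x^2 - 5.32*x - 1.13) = -8.648*x^5 + 28.7426*x^4 - 20.7256*x^3 + 10.5727*x^2 - 10.726*x - 2.7007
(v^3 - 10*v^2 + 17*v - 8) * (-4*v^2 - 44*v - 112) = -4*v^5 - 4*v^4 + 260*v^3 + 404*v^2 - 1552*v + 896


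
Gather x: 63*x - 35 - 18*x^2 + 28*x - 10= -18*x^2 + 91*x - 45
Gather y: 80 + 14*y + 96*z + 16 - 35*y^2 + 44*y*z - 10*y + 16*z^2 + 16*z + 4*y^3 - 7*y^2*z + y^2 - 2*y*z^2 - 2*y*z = 4*y^3 + y^2*(-7*z - 34) + y*(-2*z^2 + 42*z + 4) + 16*z^2 + 112*z + 96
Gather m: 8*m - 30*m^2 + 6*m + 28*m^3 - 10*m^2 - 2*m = 28*m^3 - 40*m^2 + 12*m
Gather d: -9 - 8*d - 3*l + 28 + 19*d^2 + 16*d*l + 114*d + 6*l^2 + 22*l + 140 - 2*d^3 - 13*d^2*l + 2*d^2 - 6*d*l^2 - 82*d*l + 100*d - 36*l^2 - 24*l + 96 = -2*d^3 + d^2*(21 - 13*l) + d*(-6*l^2 - 66*l + 206) - 30*l^2 - 5*l + 255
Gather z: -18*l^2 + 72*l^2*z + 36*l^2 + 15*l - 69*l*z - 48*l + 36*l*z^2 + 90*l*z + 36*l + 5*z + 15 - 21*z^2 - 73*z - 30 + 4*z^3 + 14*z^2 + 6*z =18*l^2 + 3*l + 4*z^3 + z^2*(36*l - 7) + z*(72*l^2 + 21*l - 62) - 15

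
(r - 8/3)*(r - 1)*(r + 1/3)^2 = r^4 - 3*r^3 + r^2/3 + 37*r/27 + 8/27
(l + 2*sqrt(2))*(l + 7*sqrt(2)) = l^2 + 9*sqrt(2)*l + 28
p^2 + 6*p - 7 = (p - 1)*(p + 7)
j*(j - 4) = j^2 - 4*j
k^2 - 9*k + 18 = (k - 6)*(k - 3)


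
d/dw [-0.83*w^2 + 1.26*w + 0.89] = 1.26 - 1.66*w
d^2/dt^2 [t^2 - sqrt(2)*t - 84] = 2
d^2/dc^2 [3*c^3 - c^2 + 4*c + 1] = 18*c - 2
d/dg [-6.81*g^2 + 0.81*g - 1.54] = 0.81 - 13.62*g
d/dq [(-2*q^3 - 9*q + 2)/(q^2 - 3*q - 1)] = (-2*q^4 + 12*q^3 + 15*q^2 - 4*q + 15)/(q^4 - 6*q^3 + 7*q^2 + 6*q + 1)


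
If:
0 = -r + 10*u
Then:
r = 10*u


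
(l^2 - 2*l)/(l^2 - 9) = l*(l - 2)/(l^2 - 9)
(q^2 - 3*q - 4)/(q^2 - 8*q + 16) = (q + 1)/(q - 4)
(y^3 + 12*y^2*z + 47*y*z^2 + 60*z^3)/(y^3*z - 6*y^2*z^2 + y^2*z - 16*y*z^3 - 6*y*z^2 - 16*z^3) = (y^3 + 12*y^2*z + 47*y*z^2 + 60*z^3)/(z*(y^3 - 6*y^2*z + y^2 - 16*y*z^2 - 6*y*z - 16*z^2))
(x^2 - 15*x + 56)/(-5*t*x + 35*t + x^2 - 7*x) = (x - 8)/(-5*t + x)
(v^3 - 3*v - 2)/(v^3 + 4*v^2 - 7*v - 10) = (v + 1)/(v + 5)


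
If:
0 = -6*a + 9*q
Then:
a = 3*q/2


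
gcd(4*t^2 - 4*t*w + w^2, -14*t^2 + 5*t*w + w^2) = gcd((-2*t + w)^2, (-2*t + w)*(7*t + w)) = 2*t - w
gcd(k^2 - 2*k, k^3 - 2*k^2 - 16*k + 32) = k - 2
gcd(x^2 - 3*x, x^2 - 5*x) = x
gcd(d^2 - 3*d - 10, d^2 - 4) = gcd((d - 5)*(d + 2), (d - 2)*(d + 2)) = d + 2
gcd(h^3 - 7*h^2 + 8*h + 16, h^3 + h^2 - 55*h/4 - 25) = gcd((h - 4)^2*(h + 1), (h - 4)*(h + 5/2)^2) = h - 4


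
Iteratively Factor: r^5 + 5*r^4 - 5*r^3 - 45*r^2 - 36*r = (r + 1)*(r^4 + 4*r^3 - 9*r^2 - 36*r) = r*(r + 1)*(r^3 + 4*r^2 - 9*r - 36) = r*(r + 1)*(r + 3)*(r^2 + r - 12) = r*(r - 3)*(r + 1)*(r + 3)*(r + 4)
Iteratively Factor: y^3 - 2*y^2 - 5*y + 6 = (y - 3)*(y^2 + y - 2) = (y - 3)*(y - 1)*(y + 2)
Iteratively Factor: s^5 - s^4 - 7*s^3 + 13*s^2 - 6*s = (s - 2)*(s^4 + s^3 - 5*s^2 + 3*s) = (s - 2)*(s - 1)*(s^3 + 2*s^2 - 3*s) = (s - 2)*(s - 1)^2*(s^2 + 3*s) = (s - 2)*(s - 1)^2*(s + 3)*(s)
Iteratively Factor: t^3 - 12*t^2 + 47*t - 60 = (t - 3)*(t^2 - 9*t + 20) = (t - 4)*(t - 3)*(t - 5)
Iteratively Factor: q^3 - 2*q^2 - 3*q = (q + 1)*(q^2 - 3*q) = (q - 3)*(q + 1)*(q)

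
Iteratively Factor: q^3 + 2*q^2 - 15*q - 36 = (q + 3)*(q^2 - q - 12) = (q - 4)*(q + 3)*(q + 3)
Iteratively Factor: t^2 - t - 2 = (t - 2)*(t + 1)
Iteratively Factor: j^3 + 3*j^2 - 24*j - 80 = (j + 4)*(j^2 - j - 20) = (j + 4)^2*(j - 5)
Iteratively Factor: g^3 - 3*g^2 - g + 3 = (g - 1)*(g^2 - 2*g - 3) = (g - 1)*(g + 1)*(g - 3)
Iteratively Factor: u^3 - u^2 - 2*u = (u)*(u^2 - u - 2) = u*(u - 2)*(u + 1)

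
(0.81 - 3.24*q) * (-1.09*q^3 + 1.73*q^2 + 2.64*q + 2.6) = 3.5316*q^4 - 6.4881*q^3 - 7.1523*q^2 - 6.2856*q + 2.106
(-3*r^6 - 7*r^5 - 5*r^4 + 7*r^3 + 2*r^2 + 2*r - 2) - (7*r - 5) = -3*r^6 - 7*r^5 - 5*r^4 + 7*r^3 + 2*r^2 - 5*r + 3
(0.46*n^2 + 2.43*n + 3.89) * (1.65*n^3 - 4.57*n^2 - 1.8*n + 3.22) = 0.759*n^5 + 1.9073*n^4 - 5.5146*n^3 - 20.6701*n^2 + 0.8226*n + 12.5258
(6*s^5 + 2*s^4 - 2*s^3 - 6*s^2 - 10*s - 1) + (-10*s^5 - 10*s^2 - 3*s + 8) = -4*s^5 + 2*s^4 - 2*s^3 - 16*s^2 - 13*s + 7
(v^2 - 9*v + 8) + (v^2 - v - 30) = 2*v^2 - 10*v - 22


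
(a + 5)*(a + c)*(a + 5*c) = a^3 + 6*a^2*c + 5*a^2 + 5*a*c^2 + 30*a*c + 25*c^2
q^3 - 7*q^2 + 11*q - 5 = (q - 5)*(q - 1)^2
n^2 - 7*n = n*(n - 7)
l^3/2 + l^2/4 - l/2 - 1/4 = (l/2 + 1/2)*(l - 1)*(l + 1/2)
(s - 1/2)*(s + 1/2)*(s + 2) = s^3 + 2*s^2 - s/4 - 1/2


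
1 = 1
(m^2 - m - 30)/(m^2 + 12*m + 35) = (m - 6)/(m + 7)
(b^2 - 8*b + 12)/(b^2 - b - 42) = (-b^2 + 8*b - 12)/(-b^2 + b + 42)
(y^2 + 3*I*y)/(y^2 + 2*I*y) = (y + 3*I)/(y + 2*I)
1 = 1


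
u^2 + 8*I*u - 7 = (u + I)*(u + 7*I)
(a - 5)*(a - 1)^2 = a^3 - 7*a^2 + 11*a - 5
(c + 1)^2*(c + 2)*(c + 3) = c^4 + 7*c^3 + 17*c^2 + 17*c + 6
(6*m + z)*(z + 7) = 6*m*z + 42*m + z^2 + 7*z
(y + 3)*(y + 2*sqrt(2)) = y^2 + 2*sqrt(2)*y + 3*y + 6*sqrt(2)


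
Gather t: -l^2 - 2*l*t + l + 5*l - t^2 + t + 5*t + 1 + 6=-l^2 + 6*l - t^2 + t*(6 - 2*l) + 7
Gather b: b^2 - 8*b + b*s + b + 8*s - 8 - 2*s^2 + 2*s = b^2 + b*(s - 7) - 2*s^2 + 10*s - 8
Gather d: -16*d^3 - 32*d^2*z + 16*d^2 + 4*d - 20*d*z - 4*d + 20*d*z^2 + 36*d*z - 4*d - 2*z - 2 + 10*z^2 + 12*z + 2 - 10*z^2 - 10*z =-16*d^3 + d^2*(16 - 32*z) + d*(20*z^2 + 16*z - 4)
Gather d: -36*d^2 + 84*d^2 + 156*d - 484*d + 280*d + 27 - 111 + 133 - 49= 48*d^2 - 48*d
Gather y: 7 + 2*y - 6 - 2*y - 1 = 0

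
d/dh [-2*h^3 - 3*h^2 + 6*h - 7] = -6*h^2 - 6*h + 6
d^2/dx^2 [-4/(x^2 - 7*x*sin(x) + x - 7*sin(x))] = 4*((x^2 - 7*x*sin(x) + x - 7*sin(x))*(7*x*sin(x) + 7*sin(x) - 14*cos(x) + 2) - 2*(7*x*cos(x) - 2*x + 7*sqrt(2)*sin(x + pi/4) - 1)^2)/((x + 1)^3*(x - 7*sin(x))^3)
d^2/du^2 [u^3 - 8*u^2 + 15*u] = 6*u - 16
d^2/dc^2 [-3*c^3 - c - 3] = -18*c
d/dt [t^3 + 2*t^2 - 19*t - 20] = 3*t^2 + 4*t - 19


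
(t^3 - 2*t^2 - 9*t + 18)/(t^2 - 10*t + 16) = (t^2 - 9)/(t - 8)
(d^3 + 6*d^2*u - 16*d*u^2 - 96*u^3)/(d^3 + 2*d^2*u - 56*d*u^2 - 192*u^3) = (-d + 4*u)/(-d + 8*u)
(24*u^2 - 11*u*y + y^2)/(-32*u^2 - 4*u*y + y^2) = (-3*u + y)/(4*u + y)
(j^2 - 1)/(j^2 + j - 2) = (j + 1)/(j + 2)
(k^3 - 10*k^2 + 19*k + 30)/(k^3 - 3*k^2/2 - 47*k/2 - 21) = 2*(k - 5)/(2*k + 7)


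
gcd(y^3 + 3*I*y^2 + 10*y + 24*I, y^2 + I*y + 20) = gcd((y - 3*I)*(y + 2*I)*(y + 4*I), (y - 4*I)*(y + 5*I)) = 1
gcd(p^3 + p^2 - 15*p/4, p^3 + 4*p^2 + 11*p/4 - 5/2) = p + 5/2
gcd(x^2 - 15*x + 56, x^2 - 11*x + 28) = x - 7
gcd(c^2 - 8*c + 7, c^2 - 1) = c - 1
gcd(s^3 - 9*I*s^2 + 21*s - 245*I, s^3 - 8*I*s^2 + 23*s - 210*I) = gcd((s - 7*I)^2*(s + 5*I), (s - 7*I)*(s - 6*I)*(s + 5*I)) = s^2 - 2*I*s + 35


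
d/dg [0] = 0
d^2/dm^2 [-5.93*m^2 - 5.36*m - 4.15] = -11.8600000000000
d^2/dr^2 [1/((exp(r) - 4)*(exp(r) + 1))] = (4*exp(3*r) - 9*exp(2*r) + 25*exp(r) - 12)*exp(r)/(exp(6*r) - 9*exp(5*r) + 15*exp(4*r) + 45*exp(3*r) - 60*exp(2*r) - 144*exp(r) - 64)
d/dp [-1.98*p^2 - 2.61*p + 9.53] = -3.96*p - 2.61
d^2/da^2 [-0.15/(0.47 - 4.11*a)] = 5.06763/(4.11*a - 0.47)^3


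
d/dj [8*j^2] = 16*j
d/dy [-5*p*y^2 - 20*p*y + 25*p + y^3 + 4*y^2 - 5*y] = -10*p*y - 20*p + 3*y^2 + 8*y - 5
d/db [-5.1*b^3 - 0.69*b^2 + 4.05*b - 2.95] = -15.3*b^2 - 1.38*b + 4.05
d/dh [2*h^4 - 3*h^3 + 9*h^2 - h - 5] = 8*h^3 - 9*h^2 + 18*h - 1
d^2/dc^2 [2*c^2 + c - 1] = 4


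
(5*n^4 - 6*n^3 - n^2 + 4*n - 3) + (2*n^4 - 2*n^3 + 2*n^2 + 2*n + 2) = 7*n^4 - 8*n^3 + n^2 + 6*n - 1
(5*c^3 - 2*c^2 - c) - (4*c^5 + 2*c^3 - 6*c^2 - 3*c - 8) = -4*c^5 + 3*c^3 + 4*c^2 + 2*c + 8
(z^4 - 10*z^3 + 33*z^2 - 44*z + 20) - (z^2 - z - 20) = z^4 - 10*z^3 + 32*z^2 - 43*z + 40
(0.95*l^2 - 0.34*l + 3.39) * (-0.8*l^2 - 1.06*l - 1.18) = -0.76*l^4 - 0.735*l^3 - 3.4726*l^2 - 3.1922*l - 4.0002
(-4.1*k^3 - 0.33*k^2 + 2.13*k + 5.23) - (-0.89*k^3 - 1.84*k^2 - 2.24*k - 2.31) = -3.21*k^3 + 1.51*k^2 + 4.37*k + 7.54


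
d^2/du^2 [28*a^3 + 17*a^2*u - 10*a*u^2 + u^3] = -20*a + 6*u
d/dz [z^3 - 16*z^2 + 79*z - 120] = 3*z^2 - 32*z + 79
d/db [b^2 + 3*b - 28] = 2*b + 3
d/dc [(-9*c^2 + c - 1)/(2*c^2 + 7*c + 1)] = (-65*c^2 - 14*c + 8)/(4*c^4 + 28*c^3 + 53*c^2 + 14*c + 1)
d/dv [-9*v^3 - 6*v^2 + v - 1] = -27*v^2 - 12*v + 1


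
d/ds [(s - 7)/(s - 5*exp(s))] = (s + (s - 7)*(5*exp(s) - 1) - 5*exp(s))/(s - 5*exp(s))^2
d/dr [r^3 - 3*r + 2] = 3*r^2 - 3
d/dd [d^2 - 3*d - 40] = 2*d - 3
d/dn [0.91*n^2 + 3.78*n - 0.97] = 1.82*n + 3.78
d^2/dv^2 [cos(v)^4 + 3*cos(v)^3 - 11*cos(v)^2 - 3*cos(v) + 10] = 3*cos(v)/4 - 4*cos(2*v)^2 + 20*cos(2*v) - 27*cos(3*v)/4 + 2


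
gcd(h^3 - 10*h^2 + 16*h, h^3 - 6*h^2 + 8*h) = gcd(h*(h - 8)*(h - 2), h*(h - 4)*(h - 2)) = h^2 - 2*h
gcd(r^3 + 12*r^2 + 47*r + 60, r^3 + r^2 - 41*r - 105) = r^2 + 8*r + 15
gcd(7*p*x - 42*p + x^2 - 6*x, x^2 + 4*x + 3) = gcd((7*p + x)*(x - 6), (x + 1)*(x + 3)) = 1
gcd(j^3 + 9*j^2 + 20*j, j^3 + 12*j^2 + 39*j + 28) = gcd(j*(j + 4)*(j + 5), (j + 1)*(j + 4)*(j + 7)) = j + 4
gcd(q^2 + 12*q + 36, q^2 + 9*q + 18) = q + 6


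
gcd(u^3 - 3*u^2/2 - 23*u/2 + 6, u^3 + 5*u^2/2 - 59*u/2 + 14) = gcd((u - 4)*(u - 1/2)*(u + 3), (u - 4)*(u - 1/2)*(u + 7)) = u^2 - 9*u/2 + 2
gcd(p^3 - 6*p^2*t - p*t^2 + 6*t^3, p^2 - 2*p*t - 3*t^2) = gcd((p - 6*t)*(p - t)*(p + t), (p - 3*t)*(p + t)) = p + t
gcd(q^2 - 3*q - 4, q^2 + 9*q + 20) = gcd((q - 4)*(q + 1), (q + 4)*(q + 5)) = 1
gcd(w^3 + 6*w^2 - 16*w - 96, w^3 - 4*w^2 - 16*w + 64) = w^2 - 16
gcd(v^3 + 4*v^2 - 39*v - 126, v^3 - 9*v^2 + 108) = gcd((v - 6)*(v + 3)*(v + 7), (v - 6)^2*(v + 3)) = v^2 - 3*v - 18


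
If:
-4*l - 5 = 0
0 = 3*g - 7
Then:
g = 7/3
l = -5/4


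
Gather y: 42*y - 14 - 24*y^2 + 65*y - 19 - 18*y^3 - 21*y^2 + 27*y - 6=-18*y^3 - 45*y^2 + 134*y - 39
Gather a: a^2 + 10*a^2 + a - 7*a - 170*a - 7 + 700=11*a^2 - 176*a + 693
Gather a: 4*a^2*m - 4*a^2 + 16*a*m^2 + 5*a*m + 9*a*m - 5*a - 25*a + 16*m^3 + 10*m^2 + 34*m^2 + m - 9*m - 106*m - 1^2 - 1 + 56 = a^2*(4*m - 4) + a*(16*m^2 + 14*m - 30) + 16*m^3 + 44*m^2 - 114*m + 54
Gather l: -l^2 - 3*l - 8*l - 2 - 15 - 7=-l^2 - 11*l - 24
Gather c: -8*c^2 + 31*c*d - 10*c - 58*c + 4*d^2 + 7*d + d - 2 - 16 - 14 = -8*c^2 + c*(31*d - 68) + 4*d^2 + 8*d - 32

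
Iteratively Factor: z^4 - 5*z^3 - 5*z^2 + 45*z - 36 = (z - 3)*(z^3 - 2*z^2 - 11*z + 12) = (z - 4)*(z - 3)*(z^2 + 2*z - 3) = (z - 4)*(z - 3)*(z + 3)*(z - 1)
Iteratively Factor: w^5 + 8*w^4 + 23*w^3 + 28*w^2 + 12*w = (w)*(w^4 + 8*w^3 + 23*w^2 + 28*w + 12) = w*(w + 3)*(w^3 + 5*w^2 + 8*w + 4) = w*(w + 1)*(w + 3)*(w^2 + 4*w + 4) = w*(w + 1)*(w + 2)*(w + 3)*(w + 2)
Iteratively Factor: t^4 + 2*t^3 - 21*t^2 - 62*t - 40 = (t - 5)*(t^3 + 7*t^2 + 14*t + 8) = (t - 5)*(t + 4)*(t^2 + 3*t + 2) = (t - 5)*(t + 2)*(t + 4)*(t + 1)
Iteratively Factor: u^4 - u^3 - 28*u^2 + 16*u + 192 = (u - 4)*(u^3 + 3*u^2 - 16*u - 48) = (u - 4)*(u + 4)*(u^2 - u - 12) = (u - 4)^2*(u + 4)*(u + 3)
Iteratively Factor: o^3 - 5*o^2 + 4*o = (o)*(o^2 - 5*o + 4) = o*(o - 4)*(o - 1)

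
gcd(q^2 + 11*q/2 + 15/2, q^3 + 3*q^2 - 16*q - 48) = q + 3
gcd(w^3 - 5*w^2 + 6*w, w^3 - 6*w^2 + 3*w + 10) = w - 2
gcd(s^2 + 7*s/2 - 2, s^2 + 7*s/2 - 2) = s^2 + 7*s/2 - 2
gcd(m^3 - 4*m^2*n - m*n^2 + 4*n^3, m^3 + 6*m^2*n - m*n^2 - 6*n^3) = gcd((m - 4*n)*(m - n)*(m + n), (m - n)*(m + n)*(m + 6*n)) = m^2 - n^2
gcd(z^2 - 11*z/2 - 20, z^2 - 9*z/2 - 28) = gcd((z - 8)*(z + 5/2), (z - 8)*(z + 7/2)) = z - 8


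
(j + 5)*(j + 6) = j^2 + 11*j + 30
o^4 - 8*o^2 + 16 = (o - 2)^2*(o + 2)^2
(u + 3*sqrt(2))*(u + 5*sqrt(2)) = u^2 + 8*sqrt(2)*u + 30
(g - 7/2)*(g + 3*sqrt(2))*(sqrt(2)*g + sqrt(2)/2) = sqrt(2)*g^3 - 3*sqrt(2)*g^2 + 6*g^2 - 18*g - 7*sqrt(2)*g/4 - 21/2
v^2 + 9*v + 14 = (v + 2)*(v + 7)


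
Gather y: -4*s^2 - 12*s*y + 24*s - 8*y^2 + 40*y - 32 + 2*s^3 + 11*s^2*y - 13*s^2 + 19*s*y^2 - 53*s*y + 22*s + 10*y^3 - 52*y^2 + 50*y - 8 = 2*s^3 - 17*s^2 + 46*s + 10*y^3 + y^2*(19*s - 60) + y*(11*s^2 - 65*s + 90) - 40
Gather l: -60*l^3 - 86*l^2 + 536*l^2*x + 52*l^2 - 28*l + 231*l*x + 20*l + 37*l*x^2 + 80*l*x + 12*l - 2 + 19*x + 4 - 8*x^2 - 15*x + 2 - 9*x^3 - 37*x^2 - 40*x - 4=-60*l^3 + l^2*(536*x - 34) + l*(37*x^2 + 311*x + 4) - 9*x^3 - 45*x^2 - 36*x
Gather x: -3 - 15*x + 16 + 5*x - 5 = 8 - 10*x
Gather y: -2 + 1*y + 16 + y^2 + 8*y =y^2 + 9*y + 14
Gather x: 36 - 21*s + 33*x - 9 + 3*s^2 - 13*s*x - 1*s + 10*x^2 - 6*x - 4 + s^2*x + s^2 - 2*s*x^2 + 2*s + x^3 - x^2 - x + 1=4*s^2 - 20*s + x^3 + x^2*(9 - 2*s) + x*(s^2 - 13*s + 26) + 24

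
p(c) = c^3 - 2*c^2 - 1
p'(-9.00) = 279.00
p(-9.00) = -892.00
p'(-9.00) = 279.00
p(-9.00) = -892.00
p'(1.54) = 0.95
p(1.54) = -2.09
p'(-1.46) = 12.23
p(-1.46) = -8.38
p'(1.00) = -1.00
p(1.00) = -2.00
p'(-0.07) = 0.29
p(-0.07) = -1.01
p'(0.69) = -1.33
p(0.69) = -1.62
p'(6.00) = 84.00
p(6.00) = 143.00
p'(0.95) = -1.09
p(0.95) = -1.95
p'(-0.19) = 0.87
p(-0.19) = -1.08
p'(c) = 3*c^2 - 4*c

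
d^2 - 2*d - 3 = (d - 3)*(d + 1)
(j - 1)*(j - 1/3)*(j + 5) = j^3 + 11*j^2/3 - 19*j/3 + 5/3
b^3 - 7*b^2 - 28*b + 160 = (b - 8)*(b - 4)*(b + 5)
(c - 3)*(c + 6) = c^2 + 3*c - 18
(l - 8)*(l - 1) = l^2 - 9*l + 8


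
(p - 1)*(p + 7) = p^2 + 6*p - 7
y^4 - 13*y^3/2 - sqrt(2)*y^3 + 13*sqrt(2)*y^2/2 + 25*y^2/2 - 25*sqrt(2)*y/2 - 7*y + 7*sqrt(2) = (y - 7/2)*(y - 2)*(y - 1)*(y - sqrt(2))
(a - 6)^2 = a^2 - 12*a + 36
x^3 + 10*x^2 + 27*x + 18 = (x + 1)*(x + 3)*(x + 6)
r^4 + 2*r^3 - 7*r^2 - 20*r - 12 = (r - 3)*(r + 1)*(r + 2)^2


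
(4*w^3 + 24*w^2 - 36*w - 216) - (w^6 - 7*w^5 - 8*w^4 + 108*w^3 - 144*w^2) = -w^6 + 7*w^5 + 8*w^4 - 104*w^3 + 168*w^2 - 36*w - 216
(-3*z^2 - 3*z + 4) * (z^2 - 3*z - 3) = -3*z^4 + 6*z^3 + 22*z^2 - 3*z - 12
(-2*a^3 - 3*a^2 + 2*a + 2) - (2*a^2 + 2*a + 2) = -2*a^3 - 5*a^2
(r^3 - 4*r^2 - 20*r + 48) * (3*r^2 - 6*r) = 3*r^5 - 18*r^4 - 36*r^3 + 264*r^2 - 288*r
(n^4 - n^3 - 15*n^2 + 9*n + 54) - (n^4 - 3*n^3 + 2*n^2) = 2*n^3 - 17*n^2 + 9*n + 54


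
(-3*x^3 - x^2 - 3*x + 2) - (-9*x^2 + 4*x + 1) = -3*x^3 + 8*x^2 - 7*x + 1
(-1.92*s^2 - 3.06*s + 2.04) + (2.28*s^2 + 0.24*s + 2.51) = 0.36*s^2 - 2.82*s + 4.55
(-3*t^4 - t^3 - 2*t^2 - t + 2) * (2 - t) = 3*t^5 - 5*t^4 - 3*t^2 - 4*t + 4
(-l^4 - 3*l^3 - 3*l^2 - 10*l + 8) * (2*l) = -2*l^5 - 6*l^4 - 6*l^3 - 20*l^2 + 16*l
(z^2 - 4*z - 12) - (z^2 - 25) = 13 - 4*z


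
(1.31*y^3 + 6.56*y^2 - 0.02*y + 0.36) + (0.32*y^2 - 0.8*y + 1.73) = 1.31*y^3 + 6.88*y^2 - 0.82*y + 2.09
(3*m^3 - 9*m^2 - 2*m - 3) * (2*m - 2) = 6*m^4 - 24*m^3 + 14*m^2 - 2*m + 6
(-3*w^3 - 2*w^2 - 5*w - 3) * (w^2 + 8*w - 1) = -3*w^5 - 26*w^4 - 18*w^3 - 41*w^2 - 19*w + 3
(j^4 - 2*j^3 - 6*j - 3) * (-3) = -3*j^4 + 6*j^3 + 18*j + 9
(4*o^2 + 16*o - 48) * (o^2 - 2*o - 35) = 4*o^4 + 8*o^3 - 220*o^2 - 464*o + 1680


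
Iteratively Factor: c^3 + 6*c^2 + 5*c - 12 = (c + 4)*(c^2 + 2*c - 3) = (c - 1)*(c + 4)*(c + 3)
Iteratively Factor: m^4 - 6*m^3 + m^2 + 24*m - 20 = (m - 2)*(m^3 - 4*m^2 - 7*m + 10) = (m - 5)*(m - 2)*(m^2 + m - 2) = (m - 5)*(m - 2)*(m + 2)*(m - 1)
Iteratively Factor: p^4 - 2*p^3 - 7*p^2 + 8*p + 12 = (p - 3)*(p^3 + p^2 - 4*p - 4) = (p - 3)*(p - 2)*(p^2 + 3*p + 2) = (p - 3)*(p - 2)*(p + 1)*(p + 2)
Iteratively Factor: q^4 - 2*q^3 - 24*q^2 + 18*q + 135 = (q - 5)*(q^3 + 3*q^2 - 9*q - 27) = (q - 5)*(q - 3)*(q^2 + 6*q + 9) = (q - 5)*(q - 3)*(q + 3)*(q + 3)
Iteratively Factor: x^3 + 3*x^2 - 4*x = (x)*(x^2 + 3*x - 4) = x*(x + 4)*(x - 1)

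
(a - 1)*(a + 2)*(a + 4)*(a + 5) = a^4 + 10*a^3 + 27*a^2 + 2*a - 40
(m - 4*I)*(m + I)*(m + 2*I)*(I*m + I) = I*m^4 + m^3 + I*m^3 + m^2 + 10*I*m^2 - 8*m + 10*I*m - 8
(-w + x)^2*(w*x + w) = w^3*x + w^3 - 2*w^2*x^2 - 2*w^2*x + w*x^3 + w*x^2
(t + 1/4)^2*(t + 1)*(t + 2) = t^4 + 7*t^3/2 + 57*t^2/16 + 19*t/16 + 1/8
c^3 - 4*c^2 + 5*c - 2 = (c - 2)*(c - 1)^2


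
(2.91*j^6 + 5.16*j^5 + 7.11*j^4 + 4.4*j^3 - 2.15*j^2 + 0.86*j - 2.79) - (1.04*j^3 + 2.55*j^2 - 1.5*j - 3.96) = 2.91*j^6 + 5.16*j^5 + 7.11*j^4 + 3.36*j^3 - 4.7*j^2 + 2.36*j + 1.17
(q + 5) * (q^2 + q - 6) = q^3 + 6*q^2 - q - 30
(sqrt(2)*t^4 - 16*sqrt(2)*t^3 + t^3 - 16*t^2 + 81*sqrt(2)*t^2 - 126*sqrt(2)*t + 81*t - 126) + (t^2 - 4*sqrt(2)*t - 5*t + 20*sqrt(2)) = sqrt(2)*t^4 - 16*sqrt(2)*t^3 + t^3 - 15*t^2 + 81*sqrt(2)*t^2 - 130*sqrt(2)*t + 76*t - 126 + 20*sqrt(2)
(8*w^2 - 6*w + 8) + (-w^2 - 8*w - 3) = 7*w^2 - 14*w + 5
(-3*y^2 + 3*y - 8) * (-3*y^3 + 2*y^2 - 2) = 9*y^5 - 15*y^4 + 30*y^3 - 10*y^2 - 6*y + 16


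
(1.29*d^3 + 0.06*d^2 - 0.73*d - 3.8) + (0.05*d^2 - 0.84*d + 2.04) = 1.29*d^3 + 0.11*d^2 - 1.57*d - 1.76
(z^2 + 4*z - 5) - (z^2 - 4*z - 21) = 8*z + 16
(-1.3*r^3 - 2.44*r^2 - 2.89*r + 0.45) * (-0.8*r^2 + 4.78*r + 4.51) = 1.04*r^5 - 4.262*r^4 - 15.2142*r^3 - 25.1786*r^2 - 10.8829*r + 2.0295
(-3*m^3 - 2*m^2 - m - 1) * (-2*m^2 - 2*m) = 6*m^5 + 10*m^4 + 6*m^3 + 4*m^2 + 2*m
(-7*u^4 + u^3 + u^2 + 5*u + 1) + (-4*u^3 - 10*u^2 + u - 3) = -7*u^4 - 3*u^3 - 9*u^2 + 6*u - 2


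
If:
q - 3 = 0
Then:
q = 3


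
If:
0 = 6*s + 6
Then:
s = -1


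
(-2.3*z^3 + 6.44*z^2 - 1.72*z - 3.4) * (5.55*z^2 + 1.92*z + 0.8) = -12.765*z^5 + 31.326*z^4 + 0.978800000000001*z^3 - 17.0204*z^2 - 7.904*z - 2.72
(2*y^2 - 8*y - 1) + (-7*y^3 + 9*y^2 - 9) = -7*y^3 + 11*y^2 - 8*y - 10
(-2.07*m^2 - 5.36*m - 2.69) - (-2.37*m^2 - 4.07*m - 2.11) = 0.3*m^2 - 1.29*m - 0.58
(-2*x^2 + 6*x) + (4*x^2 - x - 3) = 2*x^2 + 5*x - 3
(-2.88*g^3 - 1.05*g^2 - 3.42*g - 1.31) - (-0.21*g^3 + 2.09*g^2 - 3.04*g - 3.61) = -2.67*g^3 - 3.14*g^2 - 0.38*g + 2.3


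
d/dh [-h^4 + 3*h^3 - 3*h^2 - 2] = h*(-4*h^2 + 9*h - 6)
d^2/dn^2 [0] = 0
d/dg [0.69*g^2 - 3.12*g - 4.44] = 1.38*g - 3.12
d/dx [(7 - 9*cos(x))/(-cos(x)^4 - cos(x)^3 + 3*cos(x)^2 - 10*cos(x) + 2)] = (27*(1 - cos(2*x))^2/4 + 69*cos(x)/2 + 3*cos(2*x) - 5*cos(3*x)/2 - 76)*sin(x)/(cos(x)^4 + cos(x)^3 - 3*cos(x)^2 + 10*cos(x) - 2)^2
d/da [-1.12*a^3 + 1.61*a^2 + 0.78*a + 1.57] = -3.36*a^2 + 3.22*a + 0.78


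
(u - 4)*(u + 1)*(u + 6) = u^3 + 3*u^2 - 22*u - 24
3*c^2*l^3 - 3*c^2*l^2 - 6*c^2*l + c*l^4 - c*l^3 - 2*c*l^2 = l*(3*c + l)*(l - 2)*(c*l + c)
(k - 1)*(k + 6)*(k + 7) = k^3 + 12*k^2 + 29*k - 42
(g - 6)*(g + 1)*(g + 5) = g^3 - 31*g - 30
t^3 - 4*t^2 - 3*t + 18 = (t - 3)^2*(t + 2)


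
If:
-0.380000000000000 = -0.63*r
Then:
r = 0.60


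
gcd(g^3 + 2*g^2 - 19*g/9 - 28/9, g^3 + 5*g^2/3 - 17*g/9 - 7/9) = g + 7/3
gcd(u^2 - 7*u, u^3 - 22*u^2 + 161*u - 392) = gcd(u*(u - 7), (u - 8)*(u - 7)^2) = u - 7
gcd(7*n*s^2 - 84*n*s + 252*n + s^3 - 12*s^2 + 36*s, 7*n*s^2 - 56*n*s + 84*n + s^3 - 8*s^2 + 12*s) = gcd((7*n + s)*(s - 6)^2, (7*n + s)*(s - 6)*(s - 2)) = 7*n*s - 42*n + s^2 - 6*s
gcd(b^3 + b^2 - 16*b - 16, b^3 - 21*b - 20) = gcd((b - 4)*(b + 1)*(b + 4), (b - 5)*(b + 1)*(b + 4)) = b^2 + 5*b + 4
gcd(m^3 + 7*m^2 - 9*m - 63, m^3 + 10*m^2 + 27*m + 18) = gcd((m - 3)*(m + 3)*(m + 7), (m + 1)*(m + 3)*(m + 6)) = m + 3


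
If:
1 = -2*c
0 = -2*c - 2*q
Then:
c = -1/2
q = 1/2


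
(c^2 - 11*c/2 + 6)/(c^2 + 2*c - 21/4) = 2*(c - 4)/(2*c + 7)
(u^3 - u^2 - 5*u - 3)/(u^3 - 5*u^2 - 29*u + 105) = (u^2 + 2*u + 1)/(u^2 - 2*u - 35)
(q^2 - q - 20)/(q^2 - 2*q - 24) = (q - 5)/(q - 6)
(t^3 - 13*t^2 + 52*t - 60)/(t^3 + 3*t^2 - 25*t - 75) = (t^2 - 8*t + 12)/(t^2 + 8*t + 15)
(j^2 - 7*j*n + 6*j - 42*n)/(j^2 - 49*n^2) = (j + 6)/(j + 7*n)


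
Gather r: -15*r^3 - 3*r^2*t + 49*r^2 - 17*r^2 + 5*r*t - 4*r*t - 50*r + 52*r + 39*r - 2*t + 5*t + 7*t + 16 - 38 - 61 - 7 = -15*r^3 + r^2*(32 - 3*t) + r*(t + 41) + 10*t - 90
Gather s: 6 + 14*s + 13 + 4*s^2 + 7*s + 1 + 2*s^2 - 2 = 6*s^2 + 21*s + 18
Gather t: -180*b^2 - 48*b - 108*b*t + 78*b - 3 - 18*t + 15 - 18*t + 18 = -180*b^2 + 30*b + t*(-108*b - 36) + 30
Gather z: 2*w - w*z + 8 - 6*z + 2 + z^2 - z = 2*w + z^2 + z*(-w - 7) + 10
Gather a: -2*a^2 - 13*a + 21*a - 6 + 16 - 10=-2*a^2 + 8*a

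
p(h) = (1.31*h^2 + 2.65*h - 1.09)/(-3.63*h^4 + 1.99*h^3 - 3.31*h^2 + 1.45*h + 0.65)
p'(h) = (2.62*h + 2.65)/(-3.63*h^4 + 1.99*h^3 - 3.31*h^2 + 1.45*h + 0.65) + (1.31*h^2 + 2.65*h - 1.09)*(14.52*h^3 - 5.97*h^2 + 6.62*h - 1.45)/(-3.63*h^4 + 1.99*h^3 - 3.31*h^2 + 1.45*h + 0.65)^2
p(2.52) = -0.11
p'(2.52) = 0.10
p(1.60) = -0.31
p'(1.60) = 0.45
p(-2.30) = 0.00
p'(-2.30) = 0.03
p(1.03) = -0.92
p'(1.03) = 2.57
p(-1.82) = 0.02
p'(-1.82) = 0.08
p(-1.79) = 0.03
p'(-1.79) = 0.08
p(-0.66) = 0.75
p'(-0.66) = 2.85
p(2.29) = -0.13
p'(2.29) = 0.14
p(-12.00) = -0.00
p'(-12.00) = -0.00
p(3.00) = -0.07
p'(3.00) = 0.06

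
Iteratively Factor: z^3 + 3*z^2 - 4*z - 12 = (z + 2)*(z^2 + z - 6) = (z + 2)*(z + 3)*(z - 2)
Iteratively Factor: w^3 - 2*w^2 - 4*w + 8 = (w + 2)*(w^2 - 4*w + 4) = (w - 2)*(w + 2)*(w - 2)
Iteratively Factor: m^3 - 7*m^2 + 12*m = (m)*(m^2 - 7*m + 12) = m*(m - 4)*(m - 3)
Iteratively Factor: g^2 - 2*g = (g - 2)*(g)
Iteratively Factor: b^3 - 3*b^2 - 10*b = (b)*(b^2 - 3*b - 10) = b*(b + 2)*(b - 5)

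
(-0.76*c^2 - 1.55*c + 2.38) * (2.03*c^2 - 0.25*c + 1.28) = -1.5428*c^4 - 2.9565*c^3 + 4.2461*c^2 - 2.579*c + 3.0464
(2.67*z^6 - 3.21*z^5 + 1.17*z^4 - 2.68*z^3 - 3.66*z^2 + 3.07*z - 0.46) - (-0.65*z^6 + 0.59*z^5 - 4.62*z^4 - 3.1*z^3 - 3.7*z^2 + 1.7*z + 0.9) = 3.32*z^6 - 3.8*z^5 + 5.79*z^4 + 0.42*z^3 + 0.04*z^2 + 1.37*z - 1.36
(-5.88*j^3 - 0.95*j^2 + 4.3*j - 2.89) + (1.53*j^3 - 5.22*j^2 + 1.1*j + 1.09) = -4.35*j^3 - 6.17*j^2 + 5.4*j - 1.8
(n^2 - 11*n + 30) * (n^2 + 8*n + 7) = n^4 - 3*n^3 - 51*n^2 + 163*n + 210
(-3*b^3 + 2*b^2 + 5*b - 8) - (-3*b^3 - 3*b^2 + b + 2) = 5*b^2 + 4*b - 10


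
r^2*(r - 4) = r^3 - 4*r^2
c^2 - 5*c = c*(c - 5)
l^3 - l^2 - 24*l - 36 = (l - 6)*(l + 2)*(l + 3)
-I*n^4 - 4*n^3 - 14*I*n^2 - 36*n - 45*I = (n - 5*I)*(n - 3*I)*(n + 3*I)*(-I*n + 1)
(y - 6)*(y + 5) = y^2 - y - 30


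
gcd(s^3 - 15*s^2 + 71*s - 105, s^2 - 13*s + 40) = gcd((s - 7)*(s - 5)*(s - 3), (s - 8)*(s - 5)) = s - 5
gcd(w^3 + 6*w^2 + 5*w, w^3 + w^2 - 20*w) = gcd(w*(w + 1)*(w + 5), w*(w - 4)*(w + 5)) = w^2 + 5*w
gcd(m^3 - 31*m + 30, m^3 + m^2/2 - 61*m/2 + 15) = m^2 + m - 30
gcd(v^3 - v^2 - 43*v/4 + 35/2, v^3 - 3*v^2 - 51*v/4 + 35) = v^2 + v - 35/4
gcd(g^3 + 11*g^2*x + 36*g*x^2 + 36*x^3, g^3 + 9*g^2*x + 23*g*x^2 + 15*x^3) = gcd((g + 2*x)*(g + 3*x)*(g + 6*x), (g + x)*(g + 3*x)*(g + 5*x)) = g + 3*x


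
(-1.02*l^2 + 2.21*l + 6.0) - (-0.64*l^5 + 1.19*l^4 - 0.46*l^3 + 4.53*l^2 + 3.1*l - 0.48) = 0.64*l^5 - 1.19*l^4 + 0.46*l^3 - 5.55*l^2 - 0.89*l + 6.48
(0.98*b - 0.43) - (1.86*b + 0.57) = -0.88*b - 1.0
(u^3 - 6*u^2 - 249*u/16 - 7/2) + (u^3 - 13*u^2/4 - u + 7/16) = 2*u^3 - 37*u^2/4 - 265*u/16 - 49/16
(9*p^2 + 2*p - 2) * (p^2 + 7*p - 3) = 9*p^4 + 65*p^3 - 15*p^2 - 20*p + 6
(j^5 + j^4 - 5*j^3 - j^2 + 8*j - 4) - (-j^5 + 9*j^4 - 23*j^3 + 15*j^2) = 2*j^5 - 8*j^4 + 18*j^3 - 16*j^2 + 8*j - 4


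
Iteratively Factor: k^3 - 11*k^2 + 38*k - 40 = (k - 4)*(k^2 - 7*k + 10) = (k - 4)*(k - 2)*(k - 5)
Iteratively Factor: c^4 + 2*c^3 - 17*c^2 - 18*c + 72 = (c - 3)*(c^3 + 5*c^2 - 2*c - 24) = (c - 3)*(c + 3)*(c^2 + 2*c - 8) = (c - 3)*(c + 3)*(c + 4)*(c - 2)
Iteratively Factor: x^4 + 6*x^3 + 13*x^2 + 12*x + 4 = (x + 1)*(x^3 + 5*x^2 + 8*x + 4) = (x + 1)*(x + 2)*(x^2 + 3*x + 2) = (x + 1)^2*(x + 2)*(x + 2)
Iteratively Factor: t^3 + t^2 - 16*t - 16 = (t + 4)*(t^2 - 3*t - 4) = (t + 1)*(t + 4)*(t - 4)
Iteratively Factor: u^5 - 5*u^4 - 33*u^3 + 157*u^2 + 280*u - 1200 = (u - 3)*(u^4 - 2*u^3 - 39*u^2 + 40*u + 400) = (u - 5)*(u - 3)*(u^3 + 3*u^2 - 24*u - 80) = (u - 5)*(u - 3)*(u + 4)*(u^2 - u - 20) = (u - 5)^2*(u - 3)*(u + 4)*(u + 4)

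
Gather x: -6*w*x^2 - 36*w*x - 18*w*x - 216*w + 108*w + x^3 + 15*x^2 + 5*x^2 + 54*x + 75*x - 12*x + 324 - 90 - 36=-108*w + x^3 + x^2*(20 - 6*w) + x*(117 - 54*w) + 198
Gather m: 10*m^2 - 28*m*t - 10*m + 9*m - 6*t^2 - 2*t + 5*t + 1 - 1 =10*m^2 + m*(-28*t - 1) - 6*t^2 + 3*t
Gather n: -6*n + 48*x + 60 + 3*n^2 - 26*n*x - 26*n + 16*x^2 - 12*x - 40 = 3*n^2 + n*(-26*x - 32) + 16*x^2 + 36*x + 20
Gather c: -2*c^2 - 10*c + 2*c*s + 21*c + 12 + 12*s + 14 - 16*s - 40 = -2*c^2 + c*(2*s + 11) - 4*s - 14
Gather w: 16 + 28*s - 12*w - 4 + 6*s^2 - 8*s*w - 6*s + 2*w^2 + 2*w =6*s^2 + 22*s + 2*w^2 + w*(-8*s - 10) + 12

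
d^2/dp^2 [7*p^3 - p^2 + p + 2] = 42*p - 2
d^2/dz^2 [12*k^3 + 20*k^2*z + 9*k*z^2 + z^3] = 18*k + 6*z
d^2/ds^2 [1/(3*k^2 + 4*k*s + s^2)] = 2*(-3*k^2 - 4*k*s - s^2 + 4*(2*k + s)^2)/(3*k^2 + 4*k*s + s^2)^3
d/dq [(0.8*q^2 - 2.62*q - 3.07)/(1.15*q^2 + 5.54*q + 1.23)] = (7.445*q^2 + 9.029*q + 13.7852)/(1.3225*q^4 + 12.742*q^3 + 33.5206*q^2 + 13.6284*q + 1.5129)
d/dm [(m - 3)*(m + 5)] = 2*m + 2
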